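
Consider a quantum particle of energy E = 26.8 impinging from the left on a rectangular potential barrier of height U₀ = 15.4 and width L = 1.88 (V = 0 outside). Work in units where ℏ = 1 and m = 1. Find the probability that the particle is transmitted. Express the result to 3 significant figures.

T = 0.965

E > U₀: inside the barrier k₂ = √(2m(E − U₀))/ℏ = 4.775, k₂L = 8.977.
Matching at both interfaces gives T⁻¹ = 1 + U₀² sin²(k₂L) / [4E(E − U₀)] = 1.036, hence T = 0.965.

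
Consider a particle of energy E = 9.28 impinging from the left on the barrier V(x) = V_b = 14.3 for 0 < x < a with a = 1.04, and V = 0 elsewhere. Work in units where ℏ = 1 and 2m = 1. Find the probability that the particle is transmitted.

T = 0.0340

E < V_b: inside the barrier ψ ∝ e^{±κx} with κ = √(2m(V_b − E))/ℏ = 2.241.
κa = 2.330, sinh(κa) = 5.091.
Matching ψ, ψ′ at both faces gives T = [1 + V_b² sinh²(κa) / (4E(V_b − E))]⁻¹ = 1/29.44 = 0.0340.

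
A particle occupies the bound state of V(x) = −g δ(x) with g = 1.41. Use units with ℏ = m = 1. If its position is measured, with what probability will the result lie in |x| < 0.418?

P = 0.692

The normalised bound state is ψ = √κ e^{−κ|x|} with κ = mg/ℏ² = 1.410.
P(|x| < d) = ∫_{−d}^{d} κ e^{−2κ|x|} dx = 1 − e^{−2κd} = 1 − e^{−1.179} = 0.6923.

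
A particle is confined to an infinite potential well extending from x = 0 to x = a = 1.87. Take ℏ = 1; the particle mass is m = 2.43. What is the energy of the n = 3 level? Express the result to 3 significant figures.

E = 5.23

Requiring ψ(0) = ψ(a) = 0 quantises k = nπ/a, hence E_n = ℏ²k²/2m = n²π²ℏ²/(2ma²).
E_3 = 3² × π² / (2 × 2.43 × 1.87²) = 5.227.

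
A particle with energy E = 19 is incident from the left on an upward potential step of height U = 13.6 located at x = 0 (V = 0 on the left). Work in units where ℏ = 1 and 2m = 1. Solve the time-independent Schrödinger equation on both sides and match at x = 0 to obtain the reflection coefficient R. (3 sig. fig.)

R = 0.0927

On each side the TISE gives plane waves with k = √(2m(E − V))/ℏ: k₁ = √(2·½·19) = 4.359, k₂ = √(2·½·5.4) = 2.324.
Matching ψ and ψ′ at x = 0 gives r = (k₁ − k₂)/(k₁ + k₂), so R = r² = 0.09274 and T = 1 − R = 0.9073.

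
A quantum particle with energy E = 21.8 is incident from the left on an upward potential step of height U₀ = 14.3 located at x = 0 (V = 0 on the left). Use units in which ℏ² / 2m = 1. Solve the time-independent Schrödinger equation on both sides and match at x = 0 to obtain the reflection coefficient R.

The wavenumbers are k₁ = √(2mE)/ℏ = 4.669 on the left and k₂ = √(2m(E − U₀))/ℏ = 2.739 on the right.
Matching ψ and ψ′ at x = 0 gives r = (k₁ − k₂)/(k₁ + k₂), so R = r² = 0.06791 and T = 1 − R = 0.9321.

R = 0.0679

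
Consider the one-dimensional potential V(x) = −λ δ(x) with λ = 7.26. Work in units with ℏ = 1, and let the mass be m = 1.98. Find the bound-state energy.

E = -52.2

The bound state is ψ(x) = √κ e^{−κ|x|}. The derivative jump ψ'(0⁺) − ψ'(0⁻) = −(2mλ/ℏ²)ψ(0) fixes κ = mλ/ℏ² = 14.37.
Then E = −ℏ²κ²/(2m) = −mλ²/(2ℏ²) = -52.18.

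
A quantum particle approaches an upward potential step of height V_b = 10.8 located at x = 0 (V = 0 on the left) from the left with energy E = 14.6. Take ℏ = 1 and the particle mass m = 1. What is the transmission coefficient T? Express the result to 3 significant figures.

T = 0.895

On each side the TISE gives plane waves with k = √(2m(E − V))/ℏ: k₁ = √(2·1·14.6) = 5.404, k₂ = √(2·1·3.8) = 2.757.
Matching ψ and ψ′ at x = 0 gives r = (k₁ − k₂)/(k₁ + k₂), so R = r² = 0.1052 and T = 1 − R = 0.8948.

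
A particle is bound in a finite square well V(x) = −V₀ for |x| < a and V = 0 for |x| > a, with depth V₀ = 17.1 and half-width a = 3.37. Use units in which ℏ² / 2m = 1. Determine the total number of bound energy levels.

N = 9

The dimensionless depth is z₀ = a√(2mV₀)/ℏ = 3.37 × √(17.10) = 13.94.
The even/odd transcendental equations gain one root per π/2 in z₀, giving N = 1 + ⌊2z₀/π⌋ = 1 + ⌊8.872⌋ = 9.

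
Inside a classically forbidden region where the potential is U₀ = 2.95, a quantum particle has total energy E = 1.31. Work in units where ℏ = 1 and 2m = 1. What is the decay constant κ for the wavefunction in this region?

κ = 1.28

Since E < U₀ the TISE in this region is ψ'' = κ²ψ with κ = √(2m(U₀ − E))/ℏ.
κ = √(2 × 0.5 × 1.64) = 1.281.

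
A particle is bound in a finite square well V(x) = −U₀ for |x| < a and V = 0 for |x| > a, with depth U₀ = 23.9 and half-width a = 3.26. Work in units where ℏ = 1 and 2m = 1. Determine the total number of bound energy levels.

N = 11

Define the well-strength parameter z₀ = (a/ℏ)√(2mU₀) = 3.26 × √(2·0.5·23.9) = 15.94.
The even/odd transcendental equations gain one root per π/2 in z₀, giving N = 1 + ⌊2z₀/π⌋ = 1 + ⌊10.15⌋ = 11.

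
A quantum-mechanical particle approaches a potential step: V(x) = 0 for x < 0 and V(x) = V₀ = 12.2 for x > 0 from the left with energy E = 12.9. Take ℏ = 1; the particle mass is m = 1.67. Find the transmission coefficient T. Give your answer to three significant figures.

The wavenumbers are k₁ = √(2mE)/ℏ = 6.564 on the left and k₂ = √(2m(E − V₀))/ℏ = 1.529 on the right.
Matching ψ and ψ′ at x = 0 gives r = (k₁ − k₂)/(k₁ + k₂), so R = r² = 0.3870 and T = 1 − R = 0.6130.

T = 0.613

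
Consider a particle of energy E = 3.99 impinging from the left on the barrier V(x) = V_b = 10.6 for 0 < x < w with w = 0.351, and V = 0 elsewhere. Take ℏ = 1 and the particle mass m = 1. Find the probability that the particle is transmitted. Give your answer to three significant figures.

T = 0.256

Since E < V_b the interior solution is evanescent with decay constant κ = √(2m(V_b − E))/ℏ = 3.636.
κw = 1.276, sinh(κw) = 1.652.
Matching ψ, ψ′ at both faces gives T = [1 + V_b² sinh²(κw) / (4E(V_b − E))]⁻¹ = 1/3.907 = 0.256.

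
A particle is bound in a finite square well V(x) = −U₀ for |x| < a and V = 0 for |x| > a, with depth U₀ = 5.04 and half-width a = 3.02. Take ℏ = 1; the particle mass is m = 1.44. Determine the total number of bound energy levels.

Define the well-strength parameter z₀ = (a/ℏ)√(2mU₀) = 3.02 × √(2·1.44·5.04) = 11.51.
The even/odd transcendental equations gain one root per π/2 in z₀, giving N = 1 + ⌊2z₀/π⌋ = 1 + ⌊7.325⌋ = 8.

N = 8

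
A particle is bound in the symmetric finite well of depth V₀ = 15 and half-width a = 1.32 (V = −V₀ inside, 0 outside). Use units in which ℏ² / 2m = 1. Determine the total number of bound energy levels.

N = 4

Define the well-strength parameter z₀ = (a/ℏ)√(2mV₀) = 1.32 × √(2·0.5·15) = 5.112.
A new bound state (alternating even/odd) appears each time z₀ passes a multiple of π/2, so N = ⌊2z₀/π⌋ + 1 = ⌊3.255⌋ + 1 = 4.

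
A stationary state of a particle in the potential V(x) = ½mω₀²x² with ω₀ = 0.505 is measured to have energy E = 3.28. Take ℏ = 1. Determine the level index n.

Invert E_n = (n + ½)ℏω₀: n = E/ℏω₀ − ½ = 5.995, so n = 6.

n = 6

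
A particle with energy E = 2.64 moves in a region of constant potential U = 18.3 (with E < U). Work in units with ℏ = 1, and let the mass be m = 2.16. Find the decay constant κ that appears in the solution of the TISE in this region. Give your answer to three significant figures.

Since E < U the TISE in this region is ψ'' = κ²ψ with κ = √(2m(U − E))/ℏ.
κ = √(2 × 2.16 × 15.66) = 8.225.

κ = 8.23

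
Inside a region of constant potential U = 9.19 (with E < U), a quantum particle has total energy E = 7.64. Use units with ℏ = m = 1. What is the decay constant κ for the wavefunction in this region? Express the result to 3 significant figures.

κ = 1.76

Since E < U the TISE in this region is ψ'' = κ²ψ with κ = √(2m(U − E))/ℏ.
κ = √(2 × 1 × 1.55) = 1.761.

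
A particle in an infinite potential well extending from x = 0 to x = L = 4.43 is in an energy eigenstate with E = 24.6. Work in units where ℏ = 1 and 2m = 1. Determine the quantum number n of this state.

n = 7

For an infinite well E_n = n²π²ℏ²/(2mL²), so n = (L/πℏ)√(2mE).
n = (4.43/π) × √(2 × 0.5 × 24.6) = 6.994 → n = 7.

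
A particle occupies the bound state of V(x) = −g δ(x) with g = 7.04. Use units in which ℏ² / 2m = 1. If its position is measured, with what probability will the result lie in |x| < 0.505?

The normalised bound state is ψ = √κ e^{−κ|x|} with κ = mg/ℏ² = 3.520.
P(|x| < d) = ∫_{−d}^{d} κ e^{−2κ|x|} dx = 1 − e^{−2κd} = 1 − e^{−3.555} = 0.9714.

P = 0.971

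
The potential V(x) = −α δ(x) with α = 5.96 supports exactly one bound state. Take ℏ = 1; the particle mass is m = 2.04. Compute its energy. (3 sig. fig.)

E = -36.2

The bound state is ψ(x) = √κ e^{−κ|x|}. The derivative jump ψ'(0⁺) − ψ'(0⁻) = −(2mα/ℏ²)ψ(0) fixes κ = mα/ℏ² = 12.16.
Then E = −ℏ²κ²/(2m) = −mα²/(2ℏ²) = -36.23.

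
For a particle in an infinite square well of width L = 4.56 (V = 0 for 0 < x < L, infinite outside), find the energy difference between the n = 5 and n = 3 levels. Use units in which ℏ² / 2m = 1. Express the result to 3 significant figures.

ΔE = 7.59

E_n = n²π²ℏ²/(2mL²), so ΔE = (5² − 3²) π²ℏ²/(2mL²).
ΔE = 16 × π² / (2 × 0.5 × 4.56²) = 7.594.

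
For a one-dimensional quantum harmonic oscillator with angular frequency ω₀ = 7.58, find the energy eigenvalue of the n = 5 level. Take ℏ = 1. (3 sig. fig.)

E = 41.7

The oscillator eigenvalues are E_n = ℏω₀(n + ½), so E_5 = 7.58 × 5.5 = 41.69.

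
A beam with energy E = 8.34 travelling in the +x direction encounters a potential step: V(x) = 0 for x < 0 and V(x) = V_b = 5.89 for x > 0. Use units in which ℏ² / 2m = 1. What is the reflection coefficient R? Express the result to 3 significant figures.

R = 0.0882

The wavenumbers are k₁ = √(2mE)/ℏ = 2.888 on the left and k₂ = √(2m(E − V_b))/ℏ = 1.565 on the right.
Continuity of ψ and ψ′ at the step yields the reflection amplitude r = (k₁ − k₂)/(k₁ + k₂) = 0.2970; thus R = |r|² = 0.08822, T = 0.9118.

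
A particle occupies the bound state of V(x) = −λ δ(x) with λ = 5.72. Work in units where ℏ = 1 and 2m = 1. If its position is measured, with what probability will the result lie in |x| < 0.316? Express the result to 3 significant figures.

P = 0.836

The normalised bound state is ψ = √κ e^{−κ|x|} with κ = mλ/ℏ² = 2.860.
P(|x| < d) = ∫_{−d}^{d} κ e^{−2κ|x|} dx = 1 − e^{−2κd} = 1 − e^{−1.808} = 0.8359.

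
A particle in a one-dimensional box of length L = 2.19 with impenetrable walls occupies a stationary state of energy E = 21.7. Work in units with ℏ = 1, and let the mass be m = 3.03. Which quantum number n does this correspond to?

For an infinite well E_n = n²π²ℏ²/(2mL²), so n = (L/πℏ)√(2mE).
n = (2.19/π) × √(2 × 3.03 × 21.7) = 7.994 → n = 8.

n = 8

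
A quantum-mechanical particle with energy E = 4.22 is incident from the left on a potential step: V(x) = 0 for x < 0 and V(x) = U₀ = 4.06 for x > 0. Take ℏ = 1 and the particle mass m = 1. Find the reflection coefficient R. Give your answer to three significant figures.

R = 0.454

On each side the TISE gives plane waves with k = √(2m(E − V))/ℏ: k₁ = √(2·1·4.22) = 2.905, k₂ = √(2·1·0.16) = 0.5657.
Matching ψ and ψ′ at x = 0 gives r = (k₁ − k₂)/(k₁ + k₂), so R = r² = 0.4543 and T = 1 − R = 0.5457.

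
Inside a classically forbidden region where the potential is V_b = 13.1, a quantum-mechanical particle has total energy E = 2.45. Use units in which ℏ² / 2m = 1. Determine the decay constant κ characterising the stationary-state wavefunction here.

Since E < V_b the TISE in this region is ψ'' = κ²ψ with κ = √(2m(V_b − E))/ℏ.
κ = √(2 × 0.5 × 10.65) = 3.263.

κ = 3.26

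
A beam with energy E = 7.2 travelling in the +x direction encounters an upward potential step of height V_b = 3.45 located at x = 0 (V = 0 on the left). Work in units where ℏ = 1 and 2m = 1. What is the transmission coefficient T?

The wavenumbers are k₁ = √(2mE)/ℏ = 2.683 on the left and k₂ = √(2m(E − V_b))/ℏ = 1.936 on the right.
Matching ψ and ψ′ at x = 0 gives r = (k₁ − k₂)/(k₁ + k₂), so R = r² = 0.02613 and T = 1 − R = 0.9739.

T = 0.974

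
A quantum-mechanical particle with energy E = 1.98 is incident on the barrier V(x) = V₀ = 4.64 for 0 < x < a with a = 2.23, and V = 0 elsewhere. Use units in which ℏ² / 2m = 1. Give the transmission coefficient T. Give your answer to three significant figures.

T = 0.00271

Since E < V₀ the interior solution is evanescent with decay constant κ = √(2m(V₀ − E))/ℏ = 1.631.
κa = 3.637, sinh(κa) = 18.98.
Matching ψ, ψ′ at both faces gives T = [1 + V₀² sinh²(κa) / (4E(V₀ − E))]⁻¹ = 1/369.0 = 0.00271.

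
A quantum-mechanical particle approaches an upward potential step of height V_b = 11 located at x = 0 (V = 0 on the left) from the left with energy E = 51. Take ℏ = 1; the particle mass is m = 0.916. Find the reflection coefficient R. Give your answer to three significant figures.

R = 0.00368

The wavenumbers are k₁ = √(2mE)/ℏ = 9.666 on the left and k₂ = √(2m(E − V_b))/ℏ = 8.560 on the right.
Continuity of ψ and ψ′ at the step yields the reflection amplitude r = (k₁ − k₂)/(k₁ + k₂) = 0.06066; thus R = |r|² = 0.003680, T = 0.9963.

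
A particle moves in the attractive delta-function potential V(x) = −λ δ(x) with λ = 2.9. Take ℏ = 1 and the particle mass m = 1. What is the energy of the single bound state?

The bound state is ψ(x) = √κ e^{−κ|x|}. The derivative jump ψ'(0⁺) − ψ'(0⁻) = −(2mλ/ℏ²)ψ(0) fixes κ = mλ/ℏ² = 2.900.
Then E = −ℏ²κ²/(2m) = −mλ²/(2ℏ²) = -4.205.

E = -4.21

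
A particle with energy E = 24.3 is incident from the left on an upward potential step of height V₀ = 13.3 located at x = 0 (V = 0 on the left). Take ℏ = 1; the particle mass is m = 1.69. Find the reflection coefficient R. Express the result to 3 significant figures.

The wavenumbers are k₁ = √(2mE)/ℏ = 9.063 on the left and k₂ = √(2m(E − V₀))/ℏ = 6.098 on the right.
Matching ψ and ψ′ at x = 0 gives r = (k₁ − k₂)/(k₁ + k₂), so R = r² = 0.03826 and T = 1 − R = 0.9617.

R = 0.0383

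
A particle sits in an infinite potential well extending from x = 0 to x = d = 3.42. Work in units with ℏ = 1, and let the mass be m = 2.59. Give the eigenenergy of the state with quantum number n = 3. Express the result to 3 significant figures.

Requiring ψ(0) = ψ(d) = 0 quantises k = nπ/d, hence E_n = ℏ²k²/2m = n²π²ℏ²/(2md²).
E_3 = 3² × π² / (2 × 2.59 × 3.42²) = 1.466.

E = 1.47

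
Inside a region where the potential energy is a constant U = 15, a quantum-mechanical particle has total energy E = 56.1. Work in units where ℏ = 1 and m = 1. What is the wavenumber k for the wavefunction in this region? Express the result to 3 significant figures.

k = 9.07

With E > U the solution is oscillatory, ψ ∝ e^{±ikx} with k = √(2m(E − U))/ℏ.
k = √(2 × 1 × 41.1) = 9.066.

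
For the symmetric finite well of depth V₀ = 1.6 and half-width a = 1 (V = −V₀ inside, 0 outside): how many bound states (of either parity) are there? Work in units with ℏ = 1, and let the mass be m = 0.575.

N = 1

Define the well-strength parameter z₀ = (a/ℏ)√(2mV₀) = 1 × √(2·0.575·1.6) = 1.356.
A new bound state (alternating even/odd) appears each time z₀ passes a multiple of π/2, so N = ⌊2z₀/π⌋ + 1 = ⌊0.8636⌋ + 1 = 1.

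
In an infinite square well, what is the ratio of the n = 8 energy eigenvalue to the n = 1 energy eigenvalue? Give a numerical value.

E_n = n²π²ℏ²/(2mL²) so the ratio is n₂²/n₁² = 64/1 = 64.

64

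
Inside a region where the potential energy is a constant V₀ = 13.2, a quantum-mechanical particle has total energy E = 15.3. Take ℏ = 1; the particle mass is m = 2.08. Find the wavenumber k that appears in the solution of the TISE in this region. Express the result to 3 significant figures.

With E > V₀ the solution is oscillatory, ψ ∝ e^{±ikx} with k = √(2m(E − V₀))/ℏ.
k = √(2 × 2.08 × 2.1) = 2.956.

k = 2.96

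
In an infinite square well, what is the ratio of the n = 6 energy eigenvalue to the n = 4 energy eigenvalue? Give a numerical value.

2.25

E_n = n²π²ℏ²/(2mL²) so the ratio is n₂²/n₁² = 36/16 = 2.25.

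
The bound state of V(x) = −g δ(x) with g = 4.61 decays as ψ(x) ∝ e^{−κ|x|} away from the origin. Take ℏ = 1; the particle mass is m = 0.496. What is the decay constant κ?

κ = 2.29

Integrating the TISE across x = 0 gives the cusp condition ψ'(0⁺) − ψ'(0⁻) = −(2mg/ℏ²)ψ(0).
With ψ ∝ e^{−κ|x|} this yields −2κ = −2mg/ℏ², so κ = mg/ℏ² = 2.287.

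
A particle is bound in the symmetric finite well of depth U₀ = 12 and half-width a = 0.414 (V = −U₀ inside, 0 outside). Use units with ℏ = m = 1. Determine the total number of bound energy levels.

N = 2

The dimensionless depth is z₀ = a√(2mU₀)/ℏ = 0.414 × √(24.00) = 2.028.
The even/odd transcendental equations gain one root per π/2 in z₀, giving N = 1 + ⌊2z₀/π⌋ = 1 + ⌊1.291⌋ = 2.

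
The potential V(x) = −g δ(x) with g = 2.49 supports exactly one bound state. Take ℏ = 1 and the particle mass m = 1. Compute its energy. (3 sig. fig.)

For x ≠ 0 the bound state is ψ ∝ e^{−κ|x|}; integrating the TISE across the delta gives the cusp condition 2κ = 2mg/ℏ², so κ = 2.490.
Then E = −ℏ²κ²/(2m) = −mg²/(2ℏ²) = -3.100.

E = -3.10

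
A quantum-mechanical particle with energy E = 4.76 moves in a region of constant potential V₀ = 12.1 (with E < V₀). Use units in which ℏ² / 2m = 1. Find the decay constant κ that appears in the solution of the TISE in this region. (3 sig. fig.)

κ = 2.71

Since E < V₀ the TISE in this region is ψ'' = κ²ψ with κ = √(2m(V₀ − E))/ℏ.
κ = √(2 × 0.5 × 7.34) = 2.709.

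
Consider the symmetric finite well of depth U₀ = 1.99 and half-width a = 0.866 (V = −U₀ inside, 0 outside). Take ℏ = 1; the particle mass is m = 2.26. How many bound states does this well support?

The dimensionless depth is z₀ = a√(2mU₀)/ℏ = 0.866 × √(8.995) = 2.597.
A new bound state (alternating even/odd) appears each time z₀ passes a multiple of π/2, so N = ⌊2z₀/π⌋ + 1 = ⌊1.653⌋ + 1 = 2.

N = 2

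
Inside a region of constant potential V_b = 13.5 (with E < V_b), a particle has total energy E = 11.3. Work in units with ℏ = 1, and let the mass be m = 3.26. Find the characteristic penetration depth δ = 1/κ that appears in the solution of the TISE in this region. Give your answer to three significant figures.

Since E < V_b the TISE in this region is ψ'' = κ²ψ with κ = √(2m(V_b − E))/ℏ.
κ = √(2 × 3.26 × 2.2) = 3.787. The penetration depth is δ = 1/κ = 0.264.

δ = 0.264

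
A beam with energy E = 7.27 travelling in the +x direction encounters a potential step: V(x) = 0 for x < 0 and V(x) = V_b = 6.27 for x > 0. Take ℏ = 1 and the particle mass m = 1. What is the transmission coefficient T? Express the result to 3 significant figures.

T = 0.789

On each side the TISE gives plane waves with k = √(2m(E − V))/ℏ: k₁ = √(2·1·7.27) = 3.813, k₂ = √(2·1·1) = 1.414.
Matching ψ and ψ′ at x = 0 gives r = (k₁ − k₂)/(k₁ + k₂), so R = r² = 0.2106 and T = 1 − R = 0.7894.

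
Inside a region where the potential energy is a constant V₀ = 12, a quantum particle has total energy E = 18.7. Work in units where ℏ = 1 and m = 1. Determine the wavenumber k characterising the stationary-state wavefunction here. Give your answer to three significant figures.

With E > V₀ the solution is oscillatory, ψ ∝ e^{±ikx} with k = √(2m(E − V₀))/ℏ.
k = √(2 × 1 × 6.7) = 3.661.

k = 3.66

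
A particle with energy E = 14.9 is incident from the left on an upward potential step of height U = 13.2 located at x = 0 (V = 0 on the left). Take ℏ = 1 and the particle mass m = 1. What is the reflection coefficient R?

The wavenumbers are k₁ = √(2mE)/ℏ = 5.459 on the left and k₂ = √(2m(E − U))/ℏ = 1.844 on the right.
Matching ψ and ψ′ at x = 0 gives r = (k₁ − k₂)/(k₁ + k₂), so R = r² = 0.2450 and T = 1 − R = 0.7550.

R = 0.245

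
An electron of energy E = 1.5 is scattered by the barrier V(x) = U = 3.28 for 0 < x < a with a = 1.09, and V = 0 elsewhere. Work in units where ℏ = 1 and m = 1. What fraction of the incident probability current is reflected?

R = 0.937

E < U: inside the barrier ψ ∝ e^{±κx} with κ = √(2m(U − E))/ℏ = 1.887.
κa = 2.057, sinh(κa) = 3.846.
The exact tunnelling result is T⁻¹ = 1 + U² sinh²(κa) / [4E(U − E)] = 15.90, so T = 0.0629.
R = 1 − T = 0.937.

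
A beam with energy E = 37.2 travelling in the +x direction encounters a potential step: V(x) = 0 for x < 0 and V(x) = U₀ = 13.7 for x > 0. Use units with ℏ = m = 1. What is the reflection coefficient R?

On each side the TISE gives plane waves with k = √(2m(E − V))/ℏ: k₁ = √(2·1·37.2) = 8.626, k₂ = √(2·1·23.5) = 6.856.
Matching ψ and ψ′ at x = 0 gives r = (k₁ − k₂)/(k₁ + k₂), so R = r² = 0.01307 and T = 1 − R = 0.9869.

R = 0.0131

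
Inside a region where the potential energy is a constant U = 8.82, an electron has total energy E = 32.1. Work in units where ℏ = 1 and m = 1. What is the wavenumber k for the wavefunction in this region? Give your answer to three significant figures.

k = 6.82

With E > U the solution is oscillatory, ψ ∝ e^{±ikx} with k = √(2m(E − U))/ℏ.
k = √(2 × 1 × 23.28) = 6.823.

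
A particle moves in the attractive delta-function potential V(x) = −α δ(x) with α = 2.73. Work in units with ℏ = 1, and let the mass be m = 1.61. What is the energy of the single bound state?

E = -6.00

The bound state is ψ(x) = √κ e^{−κ|x|}. The derivative jump ψ'(0⁺) − ψ'(0⁻) = −(2mα/ℏ²)ψ(0) fixes κ = mα/ℏ² = 4.395.
Then E = −ℏ²κ²/(2m) = −mα²/(2ℏ²) = -6.000.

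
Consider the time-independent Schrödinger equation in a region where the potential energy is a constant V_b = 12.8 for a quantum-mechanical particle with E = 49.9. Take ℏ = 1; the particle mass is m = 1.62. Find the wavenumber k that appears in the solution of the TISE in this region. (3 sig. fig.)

k = 11.0

With E > V_b the solution is oscillatory, ψ ∝ e^{±ikx} with k = √(2m(E − V_b))/ℏ.
k = √(2 × 1.62 × 37.1) = 10.96.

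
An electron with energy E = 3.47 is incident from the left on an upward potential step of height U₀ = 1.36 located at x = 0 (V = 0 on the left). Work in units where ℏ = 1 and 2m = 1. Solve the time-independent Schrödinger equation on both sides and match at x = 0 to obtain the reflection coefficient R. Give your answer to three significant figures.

On each side the TISE gives plane waves with k = √(2m(E − V))/ℏ: k₁ = √(2·½·3.47) = 1.863, k₂ = √(2·½·2.11) = 1.453.
Matching ψ and ψ′ at x = 0 gives r = (k₁ − k₂)/(k₁ + k₂), so R = r² = 0.01531 and T = 1 − R = 0.9847.

R = 0.0153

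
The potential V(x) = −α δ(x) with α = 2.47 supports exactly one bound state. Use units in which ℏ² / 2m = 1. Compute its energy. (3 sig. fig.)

The bound state is ψ(x) = √κ e^{−κ|x|}. The derivative jump ψ'(0⁺) − ψ'(0⁻) = −(2mα/ℏ²)ψ(0) fixes κ = mα/ℏ² = 1.235.
Then E = −ℏ²κ²/(2m) = −mα²/(2ℏ²) = -1.525.

E = -1.53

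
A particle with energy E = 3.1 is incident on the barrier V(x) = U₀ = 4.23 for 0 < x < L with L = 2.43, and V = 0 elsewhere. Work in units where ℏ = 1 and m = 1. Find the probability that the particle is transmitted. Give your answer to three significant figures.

E < U₀: inside the barrier ψ ∝ e^{±κx} with κ = √(2m(U₀ − E))/ℏ = 1.503.
κL = 3.653, sinh(κL) = 19.28.
Matching ψ, ψ′ at both faces gives T = [1 + U₀² sinh²(κL) / (4E(U₀ − E))]⁻¹ = 1/475.9 = 0.00210.

T = 0.00210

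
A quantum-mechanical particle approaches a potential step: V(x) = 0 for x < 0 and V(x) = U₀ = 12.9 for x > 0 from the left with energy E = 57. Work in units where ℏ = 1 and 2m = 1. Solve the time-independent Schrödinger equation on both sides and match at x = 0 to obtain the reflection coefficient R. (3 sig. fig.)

R = 0.00410

On each side the TISE gives plane waves with k = √(2m(E − V))/ℏ: k₁ = √(2·½·57) = 7.550, k₂ = √(2·½·44.1) = 6.641.
Matching ψ and ψ′ at x = 0 gives r = (k₁ − k₂)/(k₁ + k₂), so R = r² = 0.004104 and T = 1 − R = 0.9959.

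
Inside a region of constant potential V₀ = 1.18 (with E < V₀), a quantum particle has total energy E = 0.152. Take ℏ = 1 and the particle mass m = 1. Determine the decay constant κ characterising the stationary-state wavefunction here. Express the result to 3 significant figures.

κ = 1.43

Since E < V₀ the TISE in this region is ψ'' = κ²ψ with κ = √(2m(V₀ − E))/ℏ.
κ = √(2 × 1 × 1.028) = 1.434.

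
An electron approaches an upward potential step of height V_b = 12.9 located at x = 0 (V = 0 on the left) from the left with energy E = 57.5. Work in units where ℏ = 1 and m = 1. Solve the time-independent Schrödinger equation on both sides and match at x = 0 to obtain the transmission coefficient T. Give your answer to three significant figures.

T = 0.996

On each side the TISE gives plane waves with k = √(2m(E − V))/ℏ: k₁ = √(2·1·57.5) = 10.72, k₂ = √(2·1·44.6) = 9.445.
Matching ψ and ψ′ at x = 0 gives r = (k₁ − k₂)/(k₁ + k₂), so R = r² = 0.004023 and T = 1 − R = 0.9960.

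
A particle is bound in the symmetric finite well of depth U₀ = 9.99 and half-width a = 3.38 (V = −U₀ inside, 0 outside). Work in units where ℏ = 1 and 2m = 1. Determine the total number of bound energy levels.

The dimensionless depth is z₀ = a√(2mU₀)/ℏ = 3.38 × √(9.990) = 10.68.
A new bound state (alternating even/odd) appears each time z₀ passes a multiple of π/2, so N = ⌊2z₀/π⌋ + 1 = ⌊6.801⌋ + 1 = 7.

N = 7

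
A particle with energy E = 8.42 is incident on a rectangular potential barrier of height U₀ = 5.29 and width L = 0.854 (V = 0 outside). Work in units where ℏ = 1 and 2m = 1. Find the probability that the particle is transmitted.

E > U₀: inside the barrier k₂ = √(2m(E − U₀))/ℏ = 1.769, k₂L = 1.511.
Matching at both interfaces gives T⁻¹ = 1 + U₀² sin²(k₂L) / [4E(E − U₀)] = 1.265, hence T = 0.791.

T = 0.791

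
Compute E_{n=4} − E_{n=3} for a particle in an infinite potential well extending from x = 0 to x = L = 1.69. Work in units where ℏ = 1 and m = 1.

ΔE = 12.1

E_n = n²π²ℏ²/(2mL²), so ΔE = (4² − 3²) π²ℏ²/(2mL²).
ΔE = 7 × π² / (2 × 1 × 1.69²) = 12.09.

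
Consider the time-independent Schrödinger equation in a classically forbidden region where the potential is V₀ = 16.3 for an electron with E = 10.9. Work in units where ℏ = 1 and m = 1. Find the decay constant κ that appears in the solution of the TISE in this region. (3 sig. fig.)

Since E < V₀ the TISE in this region is ψ'' = κ²ψ with κ = √(2m(V₀ − E))/ℏ.
κ = √(2 × 1 × 5.4) = 3.286.

κ = 3.29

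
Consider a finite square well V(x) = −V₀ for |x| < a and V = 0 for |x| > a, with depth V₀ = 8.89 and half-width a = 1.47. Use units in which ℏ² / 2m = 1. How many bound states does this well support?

The dimensionless depth is z₀ = a√(2mV₀)/ℏ = 1.47 × √(8.890) = 4.383.
The even/odd transcendental equations gain one root per π/2 in z₀, giving N = 1 + ⌊2z₀/π⌋ = 1 + ⌊2.790⌋ = 3.

N = 3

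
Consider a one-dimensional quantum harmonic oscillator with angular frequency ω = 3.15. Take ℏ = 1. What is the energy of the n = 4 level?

The oscillator eigenvalues are E_n = ℏω(n + ½), so E_4 = 3.15 × 4.5 = 14.18.

E = 14.2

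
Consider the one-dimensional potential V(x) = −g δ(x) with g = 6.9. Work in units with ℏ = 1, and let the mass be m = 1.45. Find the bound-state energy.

E = -34.5

For x ≠ 0 the bound state is ψ ∝ e^{−κ|x|}; integrating the TISE across the delta gives the cusp condition 2κ = 2mg/ℏ², so κ = 10.01.
Then E = −ℏ²κ²/(2m) = −mg²/(2ℏ²) = -34.52.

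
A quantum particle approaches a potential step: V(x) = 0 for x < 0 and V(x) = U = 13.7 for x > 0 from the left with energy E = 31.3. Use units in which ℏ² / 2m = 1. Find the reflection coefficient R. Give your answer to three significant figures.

R = 0.0204

On each side the TISE gives plane waves with k = √(2m(E − V))/ℏ: k₁ = √(2·½·31.3) = 5.595, k₂ = √(2·½·17.6) = 4.195.
Matching ψ and ψ′ at x = 0 gives r = (k₁ − k₂)/(k₁ + k₂), so R = r² = 0.02043 and T = 1 − R = 0.9796.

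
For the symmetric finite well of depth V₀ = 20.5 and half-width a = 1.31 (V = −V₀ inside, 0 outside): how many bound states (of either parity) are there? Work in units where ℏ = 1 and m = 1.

Define the well-strength parameter z₀ = (a/ℏ)√(2mV₀) = 1.31 × √(2·1·20.5) = 8.388.
A new bound state (alternating even/odd) appears each time z₀ passes a multiple of π/2, so N = ⌊2z₀/π⌋ + 1 = ⌊5.340⌋ + 1 = 6.

N = 6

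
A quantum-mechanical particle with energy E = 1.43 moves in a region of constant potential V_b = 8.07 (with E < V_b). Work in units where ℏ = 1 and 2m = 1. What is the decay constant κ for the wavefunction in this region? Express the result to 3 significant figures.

κ = 2.58

Since E < V_b the TISE in this region is ψ'' = κ²ψ with κ = √(2m(V_b − E))/ℏ.
κ = √(2 × 0.5 × 6.64) = 2.577.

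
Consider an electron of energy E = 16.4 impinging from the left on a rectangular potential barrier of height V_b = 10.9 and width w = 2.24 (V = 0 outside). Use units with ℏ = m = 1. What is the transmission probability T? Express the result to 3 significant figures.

T = 0.785

Above the barrier the interior wavenumber is k₂ = √(2m(E − V_b))/ℏ = 3.317, giving phase k₂w = 7.429.
T = [1 + V_b² sin²(k₂w) / (4E(E − V_b))]⁻¹ = 1/1.273 = 0.785.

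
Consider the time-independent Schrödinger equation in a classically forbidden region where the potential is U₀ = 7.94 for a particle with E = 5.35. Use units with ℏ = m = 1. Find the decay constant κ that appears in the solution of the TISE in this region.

Since E < U₀ the TISE in this region is ψ'' = κ²ψ with κ = √(2m(U₀ − E))/ℏ.
κ = √(2 × 1 × 2.59) = 2.276.

κ = 2.28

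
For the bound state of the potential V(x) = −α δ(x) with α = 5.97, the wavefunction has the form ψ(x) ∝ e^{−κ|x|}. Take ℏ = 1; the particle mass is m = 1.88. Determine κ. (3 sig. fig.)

κ = 11.2

Integrate −(ℏ²/2m)ψ'' − αδ(x)ψ = Eψ from −ε to +ε: the ψ'' term gives ψ'(0⁺) − ψ'(0⁻) and the δ term gives −(2mα/ℏ²)ψ(0).
With ψ ∝ e^{−κ|x|} this yields −2κ = −2mα/ℏ², so κ = mα/ℏ² = 11.22.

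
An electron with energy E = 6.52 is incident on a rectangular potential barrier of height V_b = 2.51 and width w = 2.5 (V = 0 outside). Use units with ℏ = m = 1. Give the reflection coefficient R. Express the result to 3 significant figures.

R = 0.0299

Above the barrier the interior wavenumber is k₂ = √(2m(E − V_b))/ℏ = 2.832, giving phase k₂w = 7.080.
T = [1 + V_b² sin²(k₂w) / (4E(E − V_b))]⁻¹ = 1/1.031 = 0.970.
R = 1 − T = 0.0299.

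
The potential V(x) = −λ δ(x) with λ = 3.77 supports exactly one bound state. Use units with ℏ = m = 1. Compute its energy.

For x ≠ 0 the bound state is ψ ∝ e^{−κ|x|}; integrating the TISE across the delta gives the cusp condition 2κ = 2mλ/ℏ², so κ = 3.770.
Then E = −ℏ²κ²/(2m) = −mλ²/(2ℏ²) = -7.106.

E = -7.11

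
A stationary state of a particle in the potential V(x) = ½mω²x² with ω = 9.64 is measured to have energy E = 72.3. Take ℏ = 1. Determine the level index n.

n = 7

E_n = ℏω(n + ½) ⇒ n = E/(ℏω) − ½ = 72.3/9.64 − 0.5 = 7.000 → n = 7.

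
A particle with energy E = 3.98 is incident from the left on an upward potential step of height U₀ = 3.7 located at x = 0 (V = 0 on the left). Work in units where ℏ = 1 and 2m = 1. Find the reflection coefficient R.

R = 0.337

The wavenumbers are k₁ = √(2mE)/ℏ = 1.995 on the left and k₂ = √(2m(E − U₀))/ℏ = 0.5292 on the right.
Matching ψ and ψ′ at x = 0 gives r = (k₁ − k₂)/(k₁ + k₂), so R = r² = 0.3372 and T = 1 − R = 0.6628.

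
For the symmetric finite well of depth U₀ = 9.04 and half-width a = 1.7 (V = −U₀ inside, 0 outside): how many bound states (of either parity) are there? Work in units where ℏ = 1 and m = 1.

N = 5

The dimensionless depth is z₀ = a√(2mU₀)/ℏ = 1.7 × √(18.08) = 7.228.
A new bound state (alternating even/odd) appears each time z₀ passes a multiple of π/2, so N = ⌊2z₀/π⌋ + 1 = ⌊4.602⌋ + 1 = 5.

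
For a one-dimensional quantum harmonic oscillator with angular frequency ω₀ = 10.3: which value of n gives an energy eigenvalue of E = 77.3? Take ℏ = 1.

Invert E_n = (n + ½)ℏω₀: n = E/ℏω₀ − ½ = 7.005, so n = 7.

n = 7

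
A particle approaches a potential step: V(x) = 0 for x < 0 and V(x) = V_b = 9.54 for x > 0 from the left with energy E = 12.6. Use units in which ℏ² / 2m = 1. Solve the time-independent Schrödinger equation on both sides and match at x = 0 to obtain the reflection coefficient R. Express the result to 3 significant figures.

R = 0.115

On each side the TISE gives plane waves with k = √(2m(E − V))/ℏ: k₁ = √(2·½·12.6) = 3.550, k₂ = √(2·½·3.06) = 1.749.
Continuity of ψ and ψ′ at the step yields the reflection amplitude r = (k₁ − k₂)/(k₁ + k₂) = 0.3398; thus R = |r|² = 0.1154, T = 0.8846.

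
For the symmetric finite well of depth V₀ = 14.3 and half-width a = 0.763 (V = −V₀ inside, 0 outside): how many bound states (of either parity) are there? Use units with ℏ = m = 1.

N = 3

The dimensionless depth is z₀ = a√(2mV₀)/ℏ = 0.763 × √(28.60) = 4.080.
A new bound state (alternating even/odd) appears each time z₀ passes a multiple of π/2, so N = ⌊2z₀/π⌋ + 1 = ⌊2.598⌋ + 1 = 3.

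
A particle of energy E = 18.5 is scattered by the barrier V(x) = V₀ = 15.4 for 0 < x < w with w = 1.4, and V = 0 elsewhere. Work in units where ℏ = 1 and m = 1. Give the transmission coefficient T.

T = 0.895

Above the barrier the interior wavenumber is k₂ = √(2m(E − V₀))/ℏ = 2.490, giving phase k₂w = 3.486.
T = [1 + V₀² sin²(k₂w) / (4E(E − V₀))]⁻¹ = 1/1.118 = 0.895.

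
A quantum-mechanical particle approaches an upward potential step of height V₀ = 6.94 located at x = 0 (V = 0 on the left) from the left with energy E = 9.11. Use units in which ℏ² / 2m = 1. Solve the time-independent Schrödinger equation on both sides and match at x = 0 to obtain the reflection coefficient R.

The wavenumbers are k₁ = √(2mE)/ℏ = 3.018 on the left and k₂ = √(2m(E − V₀))/ℏ = 1.473 on the right.
Continuity of ψ and ψ′ at the step yields the reflection amplitude r = (k₁ − k₂)/(k₁ + k₂) = 0.3440; thus R = |r|² = 0.1184, T = 0.8816.

R = 0.118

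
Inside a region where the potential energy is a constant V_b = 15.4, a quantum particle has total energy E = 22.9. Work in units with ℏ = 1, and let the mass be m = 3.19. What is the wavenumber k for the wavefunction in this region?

With E > V_b the solution is oscillatory, ψ ∝ e^{±ikx} with k = √(2m(E − V_b))/ℏ.
k = √(2 × 3.19 × 7.5) = 6.917.

k = 6.92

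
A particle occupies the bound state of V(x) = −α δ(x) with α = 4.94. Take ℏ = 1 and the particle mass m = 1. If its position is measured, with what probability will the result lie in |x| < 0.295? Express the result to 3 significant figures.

The normalised bound state is ψ = √κ e^{−κ|x|} with κ = mα/ℏ² = 4.940.
P(|x| < d) = ∫_{−d}^{d} κ e^{−2κ|x|} dx = 1 − e^{−2κd} = 1 − e^{−2.915} = 0.9458.

P = 0.946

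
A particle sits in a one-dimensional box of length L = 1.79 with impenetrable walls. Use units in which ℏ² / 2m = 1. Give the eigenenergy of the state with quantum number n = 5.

E = 77.0

Requiring ψ(0) = ψ(L) = 0 quantises k = nπ/L, hence E_n = ℏ²k²/2m = n²π²ℏ²/(2mL²).
E_5 = 5² × π² / (2 × 0.5 × 1.79²) = 77.01.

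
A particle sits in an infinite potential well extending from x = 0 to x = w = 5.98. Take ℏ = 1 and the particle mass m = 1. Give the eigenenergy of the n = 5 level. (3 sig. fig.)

E = 3.45

The infinite-well eigenfunctions ψ_n = √(2/w) sin(nπx/w) vanish at both walls, giving E_n = n²π²ℏ²/(2mw²).
E_5 = 5² × π² / (2 × 1 × 5.98²) = 3.450.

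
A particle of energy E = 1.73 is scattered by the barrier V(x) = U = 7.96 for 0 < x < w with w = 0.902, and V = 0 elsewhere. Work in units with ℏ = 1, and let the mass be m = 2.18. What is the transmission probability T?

Since E < U the interior solution is evanescent with decay constant κ = √(2m(U − E))/ℏ = 5.212.
κw = 4.701, sinh(κw) = 55.03.
Matching ψ, ψ′ at both faces gives T = [1 + U² sinh²(κw) / (4E(U − E))]⁻¹ = 1/4451 = 0.000225.

T = 0.000225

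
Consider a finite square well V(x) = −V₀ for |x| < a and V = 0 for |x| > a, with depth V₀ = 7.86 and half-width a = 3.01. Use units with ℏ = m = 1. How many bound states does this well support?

The dimensionless depth is z₀ = a√(2mV₀)/ℏ = 3.01 × √(15.72) = 11.93.
A new bound state (alternating even/odd) appears each time z₀ passes a multiple of π/2, so N = ⌊2z₀/π⌋ + 1 = ⌊7.598⌋ + 1 = 8.

N = 8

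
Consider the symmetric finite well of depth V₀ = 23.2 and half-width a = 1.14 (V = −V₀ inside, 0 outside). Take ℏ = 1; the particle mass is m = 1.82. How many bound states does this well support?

N = 7

The dimensionless depth is z₀ = a√(2mV₀)/ℏ = 1.14 × √(84.45) = 10.48.
A new bound state (alternating even/odd) appears each time z₀ passes a multiple of π/2, so N = ⌊2z₀/π⌋ + 1 = ⌊6.669⌋ + 1 = 7.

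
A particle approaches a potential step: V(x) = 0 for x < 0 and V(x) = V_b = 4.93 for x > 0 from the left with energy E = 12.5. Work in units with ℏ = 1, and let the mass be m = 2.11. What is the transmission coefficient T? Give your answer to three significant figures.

On each side the TISE gives plane waves with k = √(2m(E − V))/ℏ: k₁ = √(2·2.11·12.5) = 7.263, k₂ = √(2·2.11·7.57) = 5.652.
Continuity of ψ and ψ′ at the step yields the reflection amplitude r = (k₁ − k₂)/(k₁ + k₂) = 0.1247; thus R = |r|² = 0.01556, T = 0.9844.

T = 0.984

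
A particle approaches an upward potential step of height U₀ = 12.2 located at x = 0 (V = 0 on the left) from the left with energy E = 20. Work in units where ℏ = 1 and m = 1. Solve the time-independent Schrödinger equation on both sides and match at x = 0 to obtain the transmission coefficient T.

The wavenumbers are k₁ = √(2mE)/ℏ = 6.325 on the left and k₂ = √(2m(E − U₀))/ℏ = 3.950 on the right.
Continuity of ψ and ψ′ at the step yields the reflection amplitude r = (k₁ − k₂)/(k₁ + k₂) = 0.2311; thus R = |r|² = 0.05343, T = 0.9466.

T = 0.947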